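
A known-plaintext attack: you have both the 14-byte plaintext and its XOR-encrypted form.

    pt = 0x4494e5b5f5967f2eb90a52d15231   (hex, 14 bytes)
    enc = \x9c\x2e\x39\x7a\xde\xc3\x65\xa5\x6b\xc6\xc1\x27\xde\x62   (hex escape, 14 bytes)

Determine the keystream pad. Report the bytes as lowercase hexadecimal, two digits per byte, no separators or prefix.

d8badccf2b551a8bd2cc93f68c53

Since enc = pt ⊕ pad, XORing both sides with pt gives pad = pt ⊕ enc.
byte 0: 44 ^ 9c = d8
byte 1: 94 ^ 2e = ba
byte 2: e5 ^ 39 = dc
byte 3: b5 ^ 7a = cf
byte 4: f5 ^ de = 2b
byte 5: 96 ^ c3 = 55
byte 6: 7f ^ 65 = 1a
byte 7: 2e ^ a5 = 8b
byte 8: b9 ^ 6b = d2
byte 9: 0a ^ c6 = cc
byte 10: 52 ^ c1 = 93
byte 11: d1 ^ 27 = f6
byte 12: 52 ^ de = 8c
byte 13: 31 ^ 62 = 53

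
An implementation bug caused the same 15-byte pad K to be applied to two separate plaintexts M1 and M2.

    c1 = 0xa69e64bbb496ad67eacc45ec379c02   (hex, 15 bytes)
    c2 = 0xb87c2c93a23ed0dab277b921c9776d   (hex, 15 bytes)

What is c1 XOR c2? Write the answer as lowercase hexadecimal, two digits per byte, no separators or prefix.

c1 ⊕ c2 = (M1 ⊕ K) ⊕ (M2 ⊕ K) = M1 ⊕ M2 — the shared key cancels under XOR.
a6 XOR b8 = 1e
9e XOR 7c = e2
64 XOR 2c = 48
bb XOR 93 = 28
b4 XOR a2 = 16
96 XOR 3e = a8
ad XOR d0 = 7d
67 XOR da = bd
ea XOR b2 = 58
cc XOR 77 = bb
45 XOR b9 = fc
ec XOR 21 = cd
37 XOR c9 = fe
9c XOR 77 = eb
02 XOR 6d = 6f

1ee2482816a87dbd58bbfccdfeeb6f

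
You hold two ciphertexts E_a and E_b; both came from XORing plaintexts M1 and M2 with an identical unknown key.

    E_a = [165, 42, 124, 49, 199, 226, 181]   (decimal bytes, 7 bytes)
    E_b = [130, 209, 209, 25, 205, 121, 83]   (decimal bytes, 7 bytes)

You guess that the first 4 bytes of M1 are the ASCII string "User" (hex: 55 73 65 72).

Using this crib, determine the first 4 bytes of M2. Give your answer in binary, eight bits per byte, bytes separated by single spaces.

First, E_a ⊕ E_b = (M1 ⊕ K) ⊕ (M2 ⊕ K) = M1 ⊕ M2, so the key drops out. Then M2 = (M1 ⊕ M2) ⊕ M1 over the first 4 bytes.
byte 0: (a5 XOR 82) XOR 55 = 27 XOR 55 = 72
byte 1: (2a XOR d1) XOR 73 = fb XOR 73 = 88
byte 2: (7c XOR d1) XOR 65 = ad XOR 65 = c8
byte 3: (31 XOR 19) XOR 72 = 28 XOR 72 = 5a

01110010 10001000 11001000 01011010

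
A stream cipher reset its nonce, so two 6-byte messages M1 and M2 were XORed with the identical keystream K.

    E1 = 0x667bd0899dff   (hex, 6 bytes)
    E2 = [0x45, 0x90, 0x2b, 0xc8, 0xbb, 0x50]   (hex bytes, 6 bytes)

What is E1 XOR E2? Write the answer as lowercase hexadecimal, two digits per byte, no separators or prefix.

E1 ⊕ E2 = (M1 ⊕ K) ⊕ (M2 ⊕ K) = M1 ⊕ M2 — the shared key cancels under XOR.
byte 0: 66 ^ 45 = 23
byte 1: 7b ^ 90 = eb
byte 2: d0 ^ 2b = fb
byte 3: 89 ^ c8 = 41
byte 4: 9d ^ bb = 26
byte 5: ff ^ 50 = af

23ebfb4126af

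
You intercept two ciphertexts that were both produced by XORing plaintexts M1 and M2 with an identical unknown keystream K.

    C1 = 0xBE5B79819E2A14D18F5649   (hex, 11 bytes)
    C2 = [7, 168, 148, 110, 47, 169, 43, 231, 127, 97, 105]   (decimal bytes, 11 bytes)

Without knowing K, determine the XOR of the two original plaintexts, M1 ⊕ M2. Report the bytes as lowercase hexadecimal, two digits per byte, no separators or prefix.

C1 ⊕ C2 = (M1 ⊕ K) ⊕ (M2 ⊕ K) = M1 ⊕ M2 — the shared key cancels under XOR.
10111110 xor 00000111 = 10111001
01011011 xor 10101000 = 11110011
01111001 xor 10010100 = 11101101
10000001 xor 01101110 = 11101111
10011110 xor 00101111 = 10110001
00101010 xor 10101001 = 10000011
00010100 xor 00101011 = 00111111
11010001 xor 11100111 = 00110110
10001111 xor 01111111 = 11110000
01010110 xor 01100001 = 00110111
01001001 xor 01101001 = 00100000

b9f3edefb1833f36f03720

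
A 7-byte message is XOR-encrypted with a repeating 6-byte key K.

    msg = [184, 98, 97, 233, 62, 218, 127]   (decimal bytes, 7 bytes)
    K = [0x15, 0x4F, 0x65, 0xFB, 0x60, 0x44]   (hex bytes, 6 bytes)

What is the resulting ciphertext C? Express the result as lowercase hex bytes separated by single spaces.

The 6-byte key repeats, so the effective keystream is 15 4f 65 fb 60 44 15.
byte 0: 10111000 ⊕ 00010101 = 10101101
byte 1: 01100010 ⊕ 01001111 = 00101101
byte 2: 01100001 ⊕ 01100101 = 00000100
byte 3: 11101001 ⊕ 11111011 = 00010010
byte 4: 00111110 ⊕ 01100000 = 01011110
byte 5: 11011010 ⊕ 01000100 = 10011110
byte 6: 01111111 ⊕ 00010101 = 01101010

ad 2d 04 12 5e 9e 6a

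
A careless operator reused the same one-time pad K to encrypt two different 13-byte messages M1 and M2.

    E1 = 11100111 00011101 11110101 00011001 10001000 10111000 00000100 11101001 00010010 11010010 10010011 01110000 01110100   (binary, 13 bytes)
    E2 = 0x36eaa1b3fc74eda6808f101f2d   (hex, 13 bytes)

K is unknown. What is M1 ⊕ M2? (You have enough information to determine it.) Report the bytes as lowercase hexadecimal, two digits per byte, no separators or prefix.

d1f754aa74cce94f925d836f59

E1 ⊕ E2 = (M1 ⊕ K) ⊕ (M2 ⊕ K) = M1 ⊕ M2 — the shared key cancels under XOR.
231 ⊕  54 = 209
 29 ⊕ 234 = 247
245 ⊕ 161 =  84
 25 ⊕ 179 = 170
136 ⊕ 252 = 116
184 ⊕ 116 = 204
  4 ⊕ 237 = 233
233 ⊕ 166 =  79
 18 ⊕ 128 = 146
210 ⊕ 143 =  93
147 ⊕  16 = 131
112 ⊕  31 = 111
116 ⊕  45 =  89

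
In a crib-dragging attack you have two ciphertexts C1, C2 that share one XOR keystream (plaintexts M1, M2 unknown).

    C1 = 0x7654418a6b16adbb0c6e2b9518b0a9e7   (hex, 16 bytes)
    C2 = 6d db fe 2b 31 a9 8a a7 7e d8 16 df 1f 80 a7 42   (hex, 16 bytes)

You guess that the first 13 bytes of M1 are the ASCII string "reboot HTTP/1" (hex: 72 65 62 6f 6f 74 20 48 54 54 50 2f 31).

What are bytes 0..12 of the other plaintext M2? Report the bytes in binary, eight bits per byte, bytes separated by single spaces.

01101001 11101010 11011101 11001110 00110101 11001011 00000111 01010100 00100110 11100010 01101101 01100101 00110110

First, C1 ⊕ C2 = (M1 ⊕ K) ⊕ (M2 ⊕ K) = M1 ⊕ M2, so the key drops out. Then M2 = (M1 ⊕ M2) ⊕ M1 over the first 13 bytes.
byte 0: (76 XOR 6d) XOR 72 = 1b XOR 72 = 69
byte 1: (54 XOR db) XOR 65 = 8f XOR 65 = ea
byte 2: (41 XOR fe) XOR 62 = bf XOR 62 = dd
byte 3: (8a XOR 2b) XOR 6f = a1 XOR 6f = ce
byte 4: (6b XOR 31) XOR 6f = 5a XOR 6f = 35
byte 5: (16 XOR a9) XOR 74 = bf XOR 74 = cb
byte 6: (ad XOR 8a) XOR 20 = 27 XOR 20 = 07
byte 7: (bb XOR a7) XOR 48 = 1c XOR 48 = 54
byte 8: (0c XOR 7e) XOR 54 = 72 XOR 54 = 26
byte 9: (6e XOR d8) XOR 54 = b6 XOR 54 = e2
byte 10: (2b XOR 16) XOR 50 = 3d XOR 50 = 6d
byte 11: (95 XOR df) XOR 2f = 4a XOR 2f = 65
byte 12: (18 XOR 1f) XOR 31 = 07 XOR 31 = 36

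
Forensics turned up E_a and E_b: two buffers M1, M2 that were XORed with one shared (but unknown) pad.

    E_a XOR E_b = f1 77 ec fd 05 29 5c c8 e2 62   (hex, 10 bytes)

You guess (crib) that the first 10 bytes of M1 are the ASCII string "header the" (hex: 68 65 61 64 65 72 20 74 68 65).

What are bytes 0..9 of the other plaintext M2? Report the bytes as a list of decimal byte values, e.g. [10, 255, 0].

[153, 18, 141, 153, 96, 91, 124, 188, 138, 7]

Since E_a ⊕ E_b = M1 ⊕ M2, XORing with the guessed M1 bytes yields the corresponding M2 bytes: M2 = (E_a ⊕ E_b) ⊕ M1.
241 XOR 104 = 153
119 XOR 101 =  18
236 XOR  97 = 141
253 XOR 100 = 153
  5 XOR 101 =  96
 41 XOR 114 =  91
 92 XOR  32 = 124
200 XOR 116 = 188
226 XOR 104 = 138
 98 XOR 101 =   7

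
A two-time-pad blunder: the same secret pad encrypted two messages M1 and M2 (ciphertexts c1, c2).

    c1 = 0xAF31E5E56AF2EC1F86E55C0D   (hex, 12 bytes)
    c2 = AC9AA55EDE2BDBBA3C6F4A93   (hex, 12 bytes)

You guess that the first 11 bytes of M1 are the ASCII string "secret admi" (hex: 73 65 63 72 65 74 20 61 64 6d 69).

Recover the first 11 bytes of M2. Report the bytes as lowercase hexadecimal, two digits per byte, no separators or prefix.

70ce23c9d1ad17c4dee77f

First, c1 ⊕ c2 = (M1 ⊕ K) ⊕ (M2 ⊕ K) = M1 ⊕ M2, so the key drops out. Then M2 = (M1 ⊕ M2) ⊕ M1 over the first 11 bytes.
byte 0: (af ^ ac) ^ 73 = 03 ^ 73 = 70
byte 1: (31 ^ 9a) ^ 65 = ab ^ 65 = ce
byte 2: (e5 ^ a5) ^ 63 = 40 ^ 63 = 23
byte 3: (e5 ^ 5e) ^ 72 = bb ^ 72 = c9
byte 4: (6a ^ de) ^ 65 = b4 ^ 65 = d1
byte 5: (f2 ^ 2b) ^ 74 = d9 ^ 74 = ad
byte 6: (ec ^ db) ^ 20 = 37 ^ 20 = 17
byte 7: (1f ^ ba) ^ 61 = a5 ^ 61 = c4
byte 8: (86 ^ 3c) ^ 64 = ba ^ 64 = de
byte 9: (e5 ^ 6f) ^ 6d = 8a ^ 6d = e7
byte 10: (5c ^ 4a) ^ 69 = 16 ^ 69 = 7f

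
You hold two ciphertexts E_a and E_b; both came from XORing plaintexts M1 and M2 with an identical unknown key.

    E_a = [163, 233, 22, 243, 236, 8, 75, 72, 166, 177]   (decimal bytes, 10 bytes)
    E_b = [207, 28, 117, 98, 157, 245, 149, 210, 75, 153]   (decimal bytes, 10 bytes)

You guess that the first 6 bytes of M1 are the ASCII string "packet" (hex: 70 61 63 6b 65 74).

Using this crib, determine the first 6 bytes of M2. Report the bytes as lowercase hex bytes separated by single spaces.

First, E_a ⊕ E_b = (M1 ⊕ K) ⊕ (M2 ⊕ K) = M1 ⊕ M2, so the key drops out. Then M2 = (M1 ⊕ M2) ⊕ M1 over the first 6 bytes.
byte 0: (a3 ^ cf) ^ 70 = 6c ^ 70 = 1c
byte 1: (e9 ^ 1c) ^ 61 = f5 ^ 61 = 94
byte 2: (16 ^ 75) ^ 63 = 63 ^ 63 = 00
byte 3: (f3 ^ 62) ^ 6b = 91 ^ 6b = fa
byte 4: (ec ^ 9d) ^ 65 = 71 ^ 65 = 14
byte 5: (08 ^ f5) ^ 74 = fd ^ 74 = 89

1c 94 00 fa 14 89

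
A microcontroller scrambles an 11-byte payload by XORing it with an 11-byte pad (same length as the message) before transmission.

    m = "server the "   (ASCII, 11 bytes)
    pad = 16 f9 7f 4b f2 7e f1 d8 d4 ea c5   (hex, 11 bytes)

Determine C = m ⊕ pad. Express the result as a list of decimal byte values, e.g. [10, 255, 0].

[101, 156, 13, 61, 151, 12, 209, 172, 188, 143, 229]

XOR is its own inverse, so applying the key byte-wise gives the result directly.
byte 0: 73 ^ 16 = 65
byte 1: 65 ^ f9 = 9c
byte 2: 72 ^ 7f = 0d
byte 3: 76 ^ 4b = 3d
byte 4: 65 ^ f2 = 97
byte 5: 72 ^ 7e = 0c
byte 6: 20 ^ f1 = d1
byte 7: 74 ^ d8 = ac
byte 8: 68 ^ d4 = bc
byte 9: 65 ^ ea = 8f
byte 10: 20 ^ c5 = e5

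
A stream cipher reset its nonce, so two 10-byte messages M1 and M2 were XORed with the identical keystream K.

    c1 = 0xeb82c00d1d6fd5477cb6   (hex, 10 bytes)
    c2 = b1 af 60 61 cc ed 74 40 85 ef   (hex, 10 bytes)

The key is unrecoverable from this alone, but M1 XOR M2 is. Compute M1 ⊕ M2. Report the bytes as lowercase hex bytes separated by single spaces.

c1 ⊕ c2 = (M1 ⊕ K) ⊕ (M2 ⊕ K) = M1 ⊕ M2 — the shared key cancels under XOR.
11101011 ^ 10110001 = 01011010
10000010 ^ 10101111 = 00101101
11000000 ^ 01100000 = 10100000
00001101 ^ 01100001 = 01101100
00011101 ^ 11001100 = 11010001
01101111 ^ 11101101 = 10000010
11010101 ^ 01110100 = 10100001
01000111 ^ 01000000 = 00000111
01111100 ^ 10000101 = 11111001
10110110 ^ 11101111 = 01011001

5a 2d a0 6c d1 82 a1 07 f9 59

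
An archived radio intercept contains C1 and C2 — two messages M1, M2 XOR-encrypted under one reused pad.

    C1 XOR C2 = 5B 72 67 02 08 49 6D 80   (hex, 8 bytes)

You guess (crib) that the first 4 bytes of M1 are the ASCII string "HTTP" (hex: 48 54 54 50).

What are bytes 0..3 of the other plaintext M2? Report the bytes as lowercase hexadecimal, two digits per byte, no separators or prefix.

13263352

Since C1 ⊕ C2 = M1 ⊕ M2, XORing with the guessed M1 bytes yields the corresponding M2 bytes: M2 = (C1 ⊕ C2) ⊕ M1.
byte 0: 5b xor 48 = 13
byte 1: 72 xor 54 = 26
byte 2: 67 xor 54 = 33
byte 3: 02 xor 50 = 52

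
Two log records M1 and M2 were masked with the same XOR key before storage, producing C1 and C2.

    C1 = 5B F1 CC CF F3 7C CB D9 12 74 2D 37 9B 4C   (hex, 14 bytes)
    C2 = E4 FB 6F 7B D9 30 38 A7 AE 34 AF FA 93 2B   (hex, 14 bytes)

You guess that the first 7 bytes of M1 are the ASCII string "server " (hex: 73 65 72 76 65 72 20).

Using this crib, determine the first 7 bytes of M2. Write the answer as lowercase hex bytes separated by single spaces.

cc 6f d1 c2 4f 3e d3

First, C1 ⊕ C2 = (M1 ⊕ K) ⊕ (M2 ⊕ K) = M1 ⊕ M2, so the key drops out. Then M2 = (M1 ⊕ M2) ⊕ M1 over the first 7 bytes.
byte 0: (5b XOR e4) XOR 73 = bf XOR 73 = cc
byte 1: (f1 XOR fb) XOR 65 = 0a XOR 65 = 6f
byte 2: (cc XOR 6f) XOR 72 = a3 XOR 72 = d1
byte 3: (cf XOR 7b) XOR 76 = b4 XOR 76 = c2
byte 4: (f3 XOR d9) XOR 65 = 2a XOR 65 = 4f
byte 5: (7c XOR 30) XOR 72 = 4c XOR 72 = 3e
byte 6: (cb XOR 38) XOR 20 = f3 XOR 20 = d3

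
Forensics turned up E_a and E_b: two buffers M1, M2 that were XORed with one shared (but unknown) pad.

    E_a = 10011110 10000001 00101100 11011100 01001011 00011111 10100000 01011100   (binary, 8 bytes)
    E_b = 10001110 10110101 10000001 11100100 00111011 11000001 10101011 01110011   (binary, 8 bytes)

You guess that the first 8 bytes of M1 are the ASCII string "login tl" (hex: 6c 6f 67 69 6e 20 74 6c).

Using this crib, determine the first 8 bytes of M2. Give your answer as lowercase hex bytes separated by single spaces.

7c 5b ca 51 1e fe 7f 43

First, E_a ⊕ E_b = (M1 ⊕ K) ⊕ (M2 ⊕ K) = M1 ⊕ M2, so the key drops out. Then M2 = (M1 ⊕ M2) ⊕ M1 over the first 8 bytes.
byte 0: (9e ^ 8e) ^ 6c = 10 ^ 6c = 7c
byte 1: (81 ^ b5) ^ 6f = 34 ^ 6f = 5b
byte 2: (2c ^ 81) ^ 67 = ad ^ 67 = ca
byte 3: (dc ^ e4) ^ 69 = 38 ^ 69 = 51
byte 4: (4b ^ 3b) ^ 6e = 70 ^ 6e = 1e
byte 5: (1f ^ c1) ^ 20 = de ^ 20 = fe
byte 6: (a0 ^ ab) ^ 74 = 0b ^ 74 = 7f
byte 7: (5c ^ 73) ^ 6c = 2f ^ 6c = 43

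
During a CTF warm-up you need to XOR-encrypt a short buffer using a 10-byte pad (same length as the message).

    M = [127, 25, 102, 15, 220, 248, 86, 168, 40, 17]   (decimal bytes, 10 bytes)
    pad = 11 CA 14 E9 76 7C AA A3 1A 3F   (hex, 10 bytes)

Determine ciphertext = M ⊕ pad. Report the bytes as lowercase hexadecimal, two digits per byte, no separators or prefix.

6ed372e6aa84fc0b322e

byte 0: 7f ⊕ 11 = 6e
byte 1: 19 ⊕ ca = d3
byte 2: 66 ⊕ 14 = 72
byte 3: 0f ⊕ e9 = e6
byte 4: dc ⊕ 76 = aa
byte 5: f8 ⊕ 7c = 84
byte 6: 56 ⊕ aa = fc
byte 7: a8 ⊕ a3 = 0b
byte 8: 28 ⊕ 1a = 32
byte 9: 11 ⊕ 3f = 2e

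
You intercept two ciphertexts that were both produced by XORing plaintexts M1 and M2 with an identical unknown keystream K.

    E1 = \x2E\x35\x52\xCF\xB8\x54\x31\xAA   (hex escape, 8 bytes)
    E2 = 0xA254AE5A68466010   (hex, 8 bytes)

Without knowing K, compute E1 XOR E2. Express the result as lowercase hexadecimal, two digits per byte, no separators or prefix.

8c61fc95d01251ba

E1 ⊕ E2 = (M1 ⊕ K) ⊕ (M2 ⊕ K) = M1 ⊕ M2 — the shared key cancels under XOR.
2e ⊕ a2 = 8c
35 ⊕ 54 = 61
52 ⊕ ae = fc
cf ⊕ 5a = 95
b8 ⊕ 68 = d0
54 ⊕ 46 = 12
31 ⊕ 60 = 51
aa ⊕ 10 = ba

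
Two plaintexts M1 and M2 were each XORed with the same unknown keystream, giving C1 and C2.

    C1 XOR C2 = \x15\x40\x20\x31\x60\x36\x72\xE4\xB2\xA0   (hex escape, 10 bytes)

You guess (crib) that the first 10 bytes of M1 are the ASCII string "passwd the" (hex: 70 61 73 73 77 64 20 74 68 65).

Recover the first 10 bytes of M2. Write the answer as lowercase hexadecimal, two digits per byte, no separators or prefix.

6521534217525290dac5

Since C1 ⊕ C2 = M1 ⊕ M2, XORing with the guessed M1 bytes yields the corresponding M2 bytes: M2 = (C1 ⊕ C2) ⊕ M1.
15 ^ 70 = 65
40 ^ 61 = 21
20 ^ 73 = 53
31 ^ 73 = 42
60 ^ 77 = 17
36 ^ 64 = 52
72 ^ 20 = 52
e4 ^ 74 = 90
b2 ^ 68 = da
a0 ^ 65 = c5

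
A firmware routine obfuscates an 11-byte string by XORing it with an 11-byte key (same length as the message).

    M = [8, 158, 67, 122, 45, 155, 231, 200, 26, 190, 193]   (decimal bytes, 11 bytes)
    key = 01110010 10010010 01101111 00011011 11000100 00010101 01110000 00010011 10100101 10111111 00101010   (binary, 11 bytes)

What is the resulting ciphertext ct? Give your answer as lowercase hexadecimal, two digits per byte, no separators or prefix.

7a0c2c61e98e97dbbf01eb

08 XOR 72 = 7a
9e XOR 92 = 0c
43 XOR 6f = 2c
7a XOR 1b = 61
2d XOR c4 = e9
9b XOR 15 = 8e
e7 XOR 70 = 97
c8 XOR 13 = db
1a XOR a5 = bf
be XOR bf = 01
c1 XOR 2a = eb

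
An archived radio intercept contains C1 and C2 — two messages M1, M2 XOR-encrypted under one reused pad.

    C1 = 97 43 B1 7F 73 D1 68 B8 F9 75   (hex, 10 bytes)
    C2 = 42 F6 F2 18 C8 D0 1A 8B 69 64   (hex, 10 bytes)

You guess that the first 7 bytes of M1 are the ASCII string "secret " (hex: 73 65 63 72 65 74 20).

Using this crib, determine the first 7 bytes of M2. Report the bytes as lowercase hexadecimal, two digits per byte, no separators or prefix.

First, C1 ⊕ C2 = (M1 ⊕ K) ⊕ (M2 ⊕ K) = M1 ⊕ M2, so the key drops out. Then M2 = (M1 ⊕ M2) ⊕ M1 over the first 7 bytes.
byte 0: (97 xor 42) xor 73 = d5 xor 73 = a6
byte 1: (43 xor f6) xor 65 = b5 xor 65 = d0
byte 2: (b1 xor f2) xor 63 = 43 xor 63 = 20
byte 3: (7f xor 18) xor 72 = 67 xor 72 = 15
byte 4: (73 xor c8) xor 65 = bb xor 65 = de
byte 5: (d1 xor d0) xor 74 = 01 xor 74 = 75
byte 6: (68 xor 1a) xor 20 = 72 xor 20 = 52

a6d02015de7552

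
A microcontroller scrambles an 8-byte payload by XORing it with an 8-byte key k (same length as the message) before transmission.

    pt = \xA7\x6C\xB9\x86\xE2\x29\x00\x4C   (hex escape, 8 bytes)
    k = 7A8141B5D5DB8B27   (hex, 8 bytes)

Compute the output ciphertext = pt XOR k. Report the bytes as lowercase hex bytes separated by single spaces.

dd ed f8 33 37 f2 8b 6b

byte 0: a7 ⊕ 7a = dd
byte 1: 6c ⊕ 81 = ed
byte 2: b9 ⊕ 41 = f8
byte 3: 86 ⊕ b5 = 33
byte 4: e2 ⊕ d5 = 37
byte 5: 29 ⊕ db = f2
byte 6: 00 ⊕ 8b = 8b
byte 7: 4c ⊕ 27 = 6b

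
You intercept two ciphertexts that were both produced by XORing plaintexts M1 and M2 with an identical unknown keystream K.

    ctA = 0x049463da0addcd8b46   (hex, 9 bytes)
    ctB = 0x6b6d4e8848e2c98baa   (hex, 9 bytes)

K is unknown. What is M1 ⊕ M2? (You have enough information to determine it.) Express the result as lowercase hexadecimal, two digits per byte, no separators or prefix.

6ff92d52423f0400ec

ctA ⊕ ctB = (M1 ⊕ K) ⊕ (M2 ⊕ K) = M1 ⊕ M2 — the shared key cancels under XOR.
04 XOR 6b = 6f
94 XOR 6d = f9
63 XOR 4e = 2d
da XOR 88 = 52
0a XOR 48 = 42
dd XOR e2 = 3f
cd XOR c9 = 04
8b XOR 8b = 00
46 XOR aa = ec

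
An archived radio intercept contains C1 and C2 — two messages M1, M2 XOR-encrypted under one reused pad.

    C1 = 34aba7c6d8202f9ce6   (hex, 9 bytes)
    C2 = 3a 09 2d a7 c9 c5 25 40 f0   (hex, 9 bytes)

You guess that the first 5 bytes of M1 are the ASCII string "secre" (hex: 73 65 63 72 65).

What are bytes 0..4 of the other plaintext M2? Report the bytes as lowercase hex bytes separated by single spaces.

7d c7 e9 13 74

First, C1 ⊕ C2 = (M1 ⊕ K) ⊕ (M2 ⊕ K) = M1 ⊕ M2, so the key drops out. Then M2 = (M1 ⊕ M2) ⊕ M1 over the first 5 bytes.
byte 0: (34 ⊕ 3a) ⊕ 73 = 0e ⊕ 73 = 7d
byte 1: (ab ⊕ 09) ⊕ 65 = a2 ⊕ 65 = c7
byte 2: (a7 ⊕ 2d) ⊕ 63 = 8a ⊕ 63 = e9
byte 3: (c6 ⊕ a7) ⊕ 72 = 61 ⊕ 72 = 13
byte 4: (d8 ⊕ c9) ⊕ 65 = 11 ⊕ 65 = 74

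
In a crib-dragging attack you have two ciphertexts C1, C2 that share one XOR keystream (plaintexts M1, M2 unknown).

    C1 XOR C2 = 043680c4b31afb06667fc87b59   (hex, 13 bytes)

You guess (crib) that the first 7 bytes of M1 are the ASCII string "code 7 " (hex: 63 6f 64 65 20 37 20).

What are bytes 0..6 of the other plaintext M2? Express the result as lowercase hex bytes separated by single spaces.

67 59 e4 a1 93 2d db

Since C1 ⊕ C2 = M1 ⊕ M2, XORing with the guessed M1 bytes yields the corresponding M2 bytes: M2 = (C1 ⊕ C2) ⊕ M1.
byte 0: 04 xor 63 = 67
byte 1: 36 xor 6f = 59
byte 2: 80 xor 64 = e4
byte 3: c4 xor 65 = a1
byte 4: b3 xor 20 = 93
byte 5: 1a xor 37 = 2d
byte 6: fb xor 20 = db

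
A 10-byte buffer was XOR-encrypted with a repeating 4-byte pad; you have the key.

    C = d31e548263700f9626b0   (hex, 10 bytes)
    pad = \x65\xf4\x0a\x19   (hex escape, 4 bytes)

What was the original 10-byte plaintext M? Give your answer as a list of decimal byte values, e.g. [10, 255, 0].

[182, 234, 94, 155, 6, 132, 5, 143, 67, 68]

The 4-byte key repeats, so the effective keystream is 65 f4 0a 19 65 f4 0a 19 65 f4.
byte 0: d3 XOR 65 = b6
byte 1: 1e XOR f4 = ea
byte 2: 54 XOR 0a = 5e
byte 3: 82 XOR 19 = 9b
byte 4: 63 XOR 65 = 06
byte 5: 70 XOR f4 = 84
byte 6: 0f XOR 0a = 05
byte 7: 96 XOR 19 = 8f
byte 8: 26 XOR 65 = 43
byte 9: b0 XOR f4 = 44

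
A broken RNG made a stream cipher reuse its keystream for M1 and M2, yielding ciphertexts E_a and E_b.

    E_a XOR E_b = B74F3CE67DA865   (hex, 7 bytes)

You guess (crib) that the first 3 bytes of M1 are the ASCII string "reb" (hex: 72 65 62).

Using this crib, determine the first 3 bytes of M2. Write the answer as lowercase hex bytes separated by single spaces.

c5 2a 5e

Since E_a ⊕ E_b = M1 ⊕ M2, XORing with the guessed M1 bytes yields the corresponding M2 bytes: M2 = (E_a ⊕ E_b) ⊕ M1.
b7 XOR 72 = c5
4f XOR 65 = 2a
3c XOR 62 = 5e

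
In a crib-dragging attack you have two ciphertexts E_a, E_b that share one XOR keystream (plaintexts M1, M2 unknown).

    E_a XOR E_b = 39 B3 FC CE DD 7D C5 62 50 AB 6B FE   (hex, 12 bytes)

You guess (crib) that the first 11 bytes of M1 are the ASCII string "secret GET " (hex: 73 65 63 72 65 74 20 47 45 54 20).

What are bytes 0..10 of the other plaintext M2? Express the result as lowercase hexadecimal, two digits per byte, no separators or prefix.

Since E_a ⊕ E_b = M1 ⊕ M2, XORing with the guessed M1 bytes yields the corresponding M2 bytes: M2 = (E_a ⊕ E_b) ⊕ M1.
 57 ^ 115 =  74
179 ^ 101 = 214
252 ^  99 = 159
206 ^ 114 = 188
221 ^ 101 = 184
125 ^ 116 =   9
197 ^  32 = 229
 98 ^  71 =  37
 80 ^  69 =  21
171 ^  84 = 255
107 ^  32 =  75

4ad69fbcb809e52515ff4b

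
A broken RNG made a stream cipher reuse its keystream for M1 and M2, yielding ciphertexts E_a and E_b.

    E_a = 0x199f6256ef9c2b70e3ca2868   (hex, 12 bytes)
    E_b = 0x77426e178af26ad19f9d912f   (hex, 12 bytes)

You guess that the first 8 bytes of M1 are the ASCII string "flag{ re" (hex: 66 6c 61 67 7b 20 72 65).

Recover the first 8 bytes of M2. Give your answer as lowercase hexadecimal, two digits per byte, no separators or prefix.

First, E_a ⊕ E_b = (M1 ⊕ K) ⊕ (M2 ⊕ K) = M1 ⊕ M2, so the key drops out. Then M2 = (M1 ⊕ M2) ⊕ M1 over the first 8 bytes.
byte 0: (19 XOR 77) XOR 66 = 6e XOR 66 = 08
byte 1: (9f XOR 42) XOR 6c = dd XOR 6c = b1
byte 2: (62 XOR 6e) XOR 61 = 0c XOR 61 = 6d
byte 3: (56 XOR 17) XOR 67 = 41 XOR 67 = 26
byte 4: (ef XOR 8a) XOR 7b = 65 XOR 7b = 1e
byte 5: (9c XOR f2) XOR 20 = 6e XOR 20 = 4e
byte 6: (2b XOR 6a) XOR 72 = 41 XOR 72 = 33
byte 7: (70 XOR d1) XOR 65 = a1 XOR 65 = c4

08b16d261e4e33c4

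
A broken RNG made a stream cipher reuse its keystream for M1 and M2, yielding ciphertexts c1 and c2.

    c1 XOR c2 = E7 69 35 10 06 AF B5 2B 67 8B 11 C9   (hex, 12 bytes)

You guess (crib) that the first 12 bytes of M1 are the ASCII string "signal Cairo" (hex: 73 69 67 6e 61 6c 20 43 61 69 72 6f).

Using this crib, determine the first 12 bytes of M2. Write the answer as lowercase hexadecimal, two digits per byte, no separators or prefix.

9400527e67c3956806e263a6

Since c1 ⊕ c2 = M1 ⊕ M2, XORing with the guessed M1 bytes yields the corresponding M2 bytes: M2 = (c1 ⊕ c2) ⊕ M1.
231 ^ 115 = 148
105 ^ 105 =   0
 53 ^ 103 =  82
 16 ^ 110 = 126
  6 ^  97 = 103
175 ^ 108 = 195
181 ^  32 = 149
 43 ^  67 = 104
103 ^  97 =   6
139 ^ 105 = 226
 17 ^ 114 =  99
201 ^ 111 = 166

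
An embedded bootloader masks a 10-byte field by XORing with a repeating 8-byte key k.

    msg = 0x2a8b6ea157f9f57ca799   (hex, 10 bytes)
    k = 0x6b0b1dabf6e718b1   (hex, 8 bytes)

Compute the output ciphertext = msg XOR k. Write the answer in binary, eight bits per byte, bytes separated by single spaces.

The 8-byte key repeats, so the effective keystream is 6b 0b 1d ab f6 e7 18 b1 6b 0b.
byte 0:  42 xor 107 =  65
byte 1: 139 xor  11 = 128
byte 2: 110 xor  29 = 115
byte 3: 161 xor 171 =  10
byte 4:  87 xor 246 = 161
byte 5: 249 xor 231 =  30
byte 6: 245 xor  24 = 237
byte 7: 124 xor 177 = 205
byte 8: 167 xor 107 = 204
byte 9: 153 xor  11 = 146

01000001 10000000 01110011 00001010 10100001 00011110 11101101 11001101 11001100 10010010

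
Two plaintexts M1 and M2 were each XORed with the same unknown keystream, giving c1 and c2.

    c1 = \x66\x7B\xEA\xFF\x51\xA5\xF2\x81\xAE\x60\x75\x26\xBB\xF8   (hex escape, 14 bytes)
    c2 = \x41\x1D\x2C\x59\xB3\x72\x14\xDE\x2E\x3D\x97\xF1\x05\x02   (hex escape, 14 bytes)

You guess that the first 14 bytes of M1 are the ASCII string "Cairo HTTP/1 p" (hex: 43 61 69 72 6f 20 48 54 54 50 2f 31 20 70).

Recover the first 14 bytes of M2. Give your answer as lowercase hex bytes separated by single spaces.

64 07 af d4 8d f7 ae 0b d4 0d cd e6 9e 8a

First, c1 ⊕ c2 = (M1 ⊕ K) ⊕ (M2 ⊕ K) = M1 ⊕ M2, so the key drops out. Then M2 = (M1 ⊕ M2) ⊕ M1 over the first 14 bytes.
byte 0: (66 ⊕ 41) ⊕ 43 = 27 ⊕ 43 = 64
byte 1: (7b ⊕ 1d) ⊕ 61 = 66 ⊕ 61 = 07
byte 2: (ea ⊕ 2c) ⊕ 69 = c6 ⊕ 69 = af
byte 3: (ff ⊕ 59) ⊕ 72 = a6 ⊕ 72 = d4
byte 4: (51 ⊕ b3) ⊕ 6f = e2 ⊕ 6f = 8d
byte 5: (a5 ⊕ 72) ⊕ 20 = d7 ⊕ 20 = f7
byte 6: (f2 ⊕ 14) ⊕ 48 = e6 ⊕ 48 = ae
byte 7: (81 ⊕ de) ⊕ 54 = 5f ⊕ 54 = 0b
byte 8: (ae ⊕ 2e) ⊕ 54 = 80 ⊕ 54 = d4
byte 9: (60 ⊕ 3d) ⊕ 50 = 5d ⊕ 50 = 0d
byte 10: (75 ⊕ 97) ⊕ 2f = e2 ⊕ 2f = cd
byte 11: (26 ⊕ f1) ⊕ 31 = d7 ⊕ 31 = e6
byte 12: (bb ⊕ 05) ⊕ 20 = be ⊕ 20 = 9e
byte 13: (f8 ⊕ 02) ⊕ 70 = fa ⊕ 70 = 8a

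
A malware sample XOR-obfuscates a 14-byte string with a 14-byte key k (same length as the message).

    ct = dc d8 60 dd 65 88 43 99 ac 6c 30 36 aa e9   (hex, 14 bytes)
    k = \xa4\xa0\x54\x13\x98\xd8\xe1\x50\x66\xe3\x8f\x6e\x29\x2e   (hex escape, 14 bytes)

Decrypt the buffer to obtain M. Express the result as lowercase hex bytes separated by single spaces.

byte 0: dc XOR a4 = 78
byte 1: d8 XOR a0 = 78
byte 2: 60 XOR 54 = 34
byte 3: dd XOR 13 = ce
byte 4: 65 XOR 98 = fd
byte 5: 88 XOR d8 = 50
byte 6: 43 XOR e1 = a2
byte 7: 99 XOR 50 = c9
byte 8: ac XOR 66 = ca
byte 9: 6c XOR e3 = 8f
byte 10: 30 XOR 8f = bf
byte 11: 36 XOR 6e = 58
byte 12: aa XOR 29 = 83
byte 13: e9 XOR 2e = c7

78 78 34 ce fd 50 a2 c9 ca 8f bf 58 83 c7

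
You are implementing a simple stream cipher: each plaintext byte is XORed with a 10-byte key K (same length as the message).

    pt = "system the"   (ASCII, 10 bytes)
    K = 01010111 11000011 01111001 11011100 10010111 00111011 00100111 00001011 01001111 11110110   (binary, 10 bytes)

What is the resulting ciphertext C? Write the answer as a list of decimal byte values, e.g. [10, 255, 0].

XOR is its own inverse, so applying the key byte-wise gives the result directly.
73 ⊕ 57 = 24
79 ⊕ c3 = ba
73 ⊕ 79 = 0a
74 ⊕ dc = a8
65 ⊕ 97 = f2
6d ⊕ 3b = 56
20 ⊕ 27 = 07
74 ⊕ 0b = 7f
68 ⊕ 4f = 27
65 ⊕ f6 = 93

[36, 186, 10, 168, 242, 86, 7, 127, 39, 147]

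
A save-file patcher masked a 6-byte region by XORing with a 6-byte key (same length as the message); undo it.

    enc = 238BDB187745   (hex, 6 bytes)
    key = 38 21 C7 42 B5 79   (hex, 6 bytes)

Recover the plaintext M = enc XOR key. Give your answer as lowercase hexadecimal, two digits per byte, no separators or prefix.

1baa1c5ac23c

XOR is its own inverse, so applying the key byte-wise gives the result directly.
byte 0: 00100011 ⊕ 00111000 = 00011011
byte 1: 10001011 ⊕ 00100001 = 10101010
byte 2: 11011011 ⊕ 11000111 = 00011100
byte 3: 00011000 ⊕ 01000010 = 01011010
byte 4: 01110111 ⊕ 10110101 = 11000010
byte 5: 01000101 ⊕ 01111001 = 00111100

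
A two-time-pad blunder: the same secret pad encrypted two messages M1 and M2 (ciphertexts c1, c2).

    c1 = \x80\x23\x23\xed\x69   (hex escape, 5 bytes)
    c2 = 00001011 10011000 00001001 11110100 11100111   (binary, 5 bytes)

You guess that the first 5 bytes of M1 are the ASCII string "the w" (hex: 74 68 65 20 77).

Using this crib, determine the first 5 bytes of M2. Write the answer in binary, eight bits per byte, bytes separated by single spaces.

11111111 11010011 01001111 00111001 11111001

First, c1 ⊕ c2 = (M1 ⊕ K) ⊕ (M2 ⊕ K) = M1 ⊕ M2, so the key drops out. Then M2 = (M1 ⊕ M2) ⊕ M1 over the first 5 bytes.
byte 0: (80 XOR 0b) XOR 74 = 8b XOR 74 = ff
byte 1: (23 XOR 98) XOR 68 = bb XOR 68 = d3
byte 2: (23 XOR 09) XOR 65 = 2a XOR 65 = 4f
byte 3: (ed XOR f4) XOR 20 = 19 XOR 20 = 39
byte 4: (69 XOR e7) XOR 77 = 8e XOR 77 = f9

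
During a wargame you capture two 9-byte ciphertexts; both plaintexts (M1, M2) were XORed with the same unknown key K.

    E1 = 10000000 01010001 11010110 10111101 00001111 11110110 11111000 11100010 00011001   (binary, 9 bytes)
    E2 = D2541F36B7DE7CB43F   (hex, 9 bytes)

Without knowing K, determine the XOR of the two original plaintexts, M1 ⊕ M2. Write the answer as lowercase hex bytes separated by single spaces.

E1 ⊕ E2 = (M1 ⊕ K) ⊕ (M2 ⊕ K) = M1 ⊕ M2 — the shared key cancels under XOR.
80 xor d2 = 52
51 xor 54 = 05
d6 xor 1f = c9
bd xor 36 = 8b
0f xor b7 = b8
f6 xor de = 28
f8 xor 7c = 84
e2 xor b4 = 56
19 xor 3f = 26

52 05 c9 8b b8 28 84 56 26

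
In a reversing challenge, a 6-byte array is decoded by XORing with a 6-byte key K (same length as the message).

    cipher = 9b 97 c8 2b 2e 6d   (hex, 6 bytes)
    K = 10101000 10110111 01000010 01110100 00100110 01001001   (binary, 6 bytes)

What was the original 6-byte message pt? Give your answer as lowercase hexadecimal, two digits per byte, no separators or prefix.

33208a5f0824

XOR is its own inverse, so applying the key byte-wise gives the result directly.
9b ⊕ a8 = 33
97 ⊕ b7 = 20
c8 ⊕ 42 = 8a
2b ⊕ 74 = 5f
2e ⊕ 26 = 08
6d ⊕ 49 = 24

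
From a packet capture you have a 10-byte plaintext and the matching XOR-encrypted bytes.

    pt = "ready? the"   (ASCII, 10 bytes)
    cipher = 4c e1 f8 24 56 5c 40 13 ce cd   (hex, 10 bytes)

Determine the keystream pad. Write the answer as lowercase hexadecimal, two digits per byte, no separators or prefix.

Since cipher = pt ⊕ pad, XORing both sides with pt gives pad = pt ⊕ cipher.
01110010 ⊕ 01001100 = 00111110
01100101 ⊕ 11100001 = 10000100
01100001 ⊕ 11111000 = 10011001
01100100 ⊕ 00100100 = 01000000
01111001 ⊕ 01010110 = 00101111
00111111 ⊕ 01011100 = 01100011
00100000 ⊕ 01000000 = 01100000
01110100 ⊕ 00010011 = 01100111
01101000 ⊕ 11001110 = 10100110
01100101 ⊕ 11001101 = 10101000

3e8499402f636067a6a8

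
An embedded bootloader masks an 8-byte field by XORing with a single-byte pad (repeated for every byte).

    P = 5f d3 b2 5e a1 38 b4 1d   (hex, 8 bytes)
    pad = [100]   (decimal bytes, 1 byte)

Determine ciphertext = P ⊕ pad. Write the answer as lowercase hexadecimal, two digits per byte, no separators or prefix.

3bb7d63ac55cd079

The 1-byte key repeats, so the effective keystream is 64 64 64 64 64 64 64 64.
byte 0:  95 XOR 100 =  59
byte 1: 211 XOR 100 = 183
byte 2: 178 XOR 100 = 214
byte 3:  94 XOR 100 =  58
byte 4: 161 XOR 100 = 197
byte 5:  56 XOR 100 =  92
byte 6: 180 XOR 100 = 208
byte 7:  29 XOR 100 = 121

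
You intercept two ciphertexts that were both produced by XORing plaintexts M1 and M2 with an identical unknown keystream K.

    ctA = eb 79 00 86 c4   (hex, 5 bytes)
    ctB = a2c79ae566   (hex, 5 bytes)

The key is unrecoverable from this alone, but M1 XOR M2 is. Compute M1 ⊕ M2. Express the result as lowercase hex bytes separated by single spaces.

ctA ⊕ ctB = (M1 ⊕ K) ⊕ (M2 ⊕ K) = M1 ⊕ M2 — the shared key cancels under XOR.
eb XOR a2 = 49
79 XOR c7 = be
00 XOR 9a = 9a
86 XOR e5 = 63
c4 XOR 66 = a2

49 be 9a 63 a2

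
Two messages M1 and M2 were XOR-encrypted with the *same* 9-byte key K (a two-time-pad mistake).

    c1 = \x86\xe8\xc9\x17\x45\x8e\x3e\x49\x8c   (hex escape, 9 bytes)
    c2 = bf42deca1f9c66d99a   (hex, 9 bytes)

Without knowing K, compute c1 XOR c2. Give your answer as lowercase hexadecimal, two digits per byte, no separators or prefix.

39aa17dd5a12589016

c1 ⊕ c2 = (M1 ⊕ K) ⊕ (M2 ⊕ K) = M1 ⊕ M2 — the shared key cancels under XOR.
86 XOR bf = 39
e8 XOR 42 = aa
c9 XOR de = 17
17 XOR ca = dd
45 XOR 1f = 5a
8e XOR 9c = 12
3e XOR 66 = 58
49 XOR d9 = 90
8c XOR 9a = 16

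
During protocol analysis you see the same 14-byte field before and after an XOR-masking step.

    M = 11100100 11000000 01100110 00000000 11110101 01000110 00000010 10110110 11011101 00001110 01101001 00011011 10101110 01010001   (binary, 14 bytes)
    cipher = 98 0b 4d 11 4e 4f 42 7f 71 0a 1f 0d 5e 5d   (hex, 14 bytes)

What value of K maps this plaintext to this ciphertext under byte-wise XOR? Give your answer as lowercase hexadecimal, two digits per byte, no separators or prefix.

7ccb2b11bb0940c9ac047616f00c

Since cipher = M ⊕ K, XORing both sides with M gives K = M ⊕ cipher.
e4 xor 98 = 7c
c0 xor 0b = cb
66 xor 4d = 2b
00 xor 11 = 11
f5 xor 4e = bb
46 xor 4f = 09
02 xor 42 = 40
b6 xor 7f = c9
dd xor 71 = ac
0e xor 0a = 04
69 xor 1f = 76
1b xor 0d = 16
ae xor 5e = f0
51 xor 5d = 0c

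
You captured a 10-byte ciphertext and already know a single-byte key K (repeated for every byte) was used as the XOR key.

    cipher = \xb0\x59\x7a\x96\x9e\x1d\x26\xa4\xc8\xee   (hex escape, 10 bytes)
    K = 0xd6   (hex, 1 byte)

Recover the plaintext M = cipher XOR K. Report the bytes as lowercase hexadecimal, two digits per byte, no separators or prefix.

668fac4048cbf0721e38

The 1-byte key repeats, so the effective keystream is d6 d6 d6 d6 d6 d6 d6 d6 d6 d6.
byte 0: 10110000 XOR 11010110 = 01100110
byte 1: 01011001 XOR 11010110 = 10001111
byte 2: 01111010 XOR 11010110 = 10101100
byte 3: 10010110 XOR 11010110 = 01000000
byte 4: 10011110 XOR 11010110 = 01001000
byte 5: 00011101 XOR 11010110 = 11001011
byte 6: 00100110 XOR 11010110 = 11110000
byte 7: 10100100 XOR 11010110 = 01110010
byte 8: 11001000 XOR 11010110 = 00011110
byte 9: 11101110 XOR 11010110 = 00111000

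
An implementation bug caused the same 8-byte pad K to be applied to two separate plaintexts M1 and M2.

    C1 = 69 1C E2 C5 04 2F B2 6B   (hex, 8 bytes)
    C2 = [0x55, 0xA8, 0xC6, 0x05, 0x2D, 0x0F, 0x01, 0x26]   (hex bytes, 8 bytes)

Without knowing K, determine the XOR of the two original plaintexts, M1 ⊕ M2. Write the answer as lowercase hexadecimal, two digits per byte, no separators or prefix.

3cb424c02920b34d

C1 ⊕ C2 = (M1 ⊕ K) ⊕ (M2 ⊕ K) = M1 ⊕ M2 — the shared key cancels under XOR.
byte 0: 69 xor 55 = 3c
byte 1: 1c xor a8 = b4
byte 2: e2 xor c6 = 24
byte 3: c5 xor 05 = c0
byte 4: 04 xor 2d = 29
byte 5: 2f xor 0f = 20
byte 6: b2 xor 01 = b3
byte 7: 6b xor 26 = 4d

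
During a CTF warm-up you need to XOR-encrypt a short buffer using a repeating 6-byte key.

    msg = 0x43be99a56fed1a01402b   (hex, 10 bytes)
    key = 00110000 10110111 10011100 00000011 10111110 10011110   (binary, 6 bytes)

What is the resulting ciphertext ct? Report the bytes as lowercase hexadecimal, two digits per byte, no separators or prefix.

The 6-byte key repeats, so the effective keystream is 30 b7 9c 03 be 9e 30 b7 9c 03.
byte 0: 43 XOR 30 = 73
byte 1: be XOR b7 = 09
byte 2: 99 XOR 9c = 05
byte 3: a5 XOR 03 = a6
byte 4: 6f XOR be = d1
byte 5: ed XOR 9e = 73
byte 6: 1a XOR 30 = 2a
byte 7: 01 XOR b7 = b6
byte 8: 40 XOR 9c = dc
byte 9: 2b XOR 03 = 28

730905a6d1732ab6dc28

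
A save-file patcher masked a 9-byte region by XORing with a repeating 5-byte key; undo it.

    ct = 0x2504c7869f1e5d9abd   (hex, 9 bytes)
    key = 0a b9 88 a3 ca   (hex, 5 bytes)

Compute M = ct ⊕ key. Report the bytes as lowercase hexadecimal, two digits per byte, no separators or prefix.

2fbd4f255514e4121e

The 5-byte key repeats, so the effective keystream is 0a b9 88 a3 ca 0a b9 88 a3.
byte 0: 25 ⊕ 0a = 2f
byte 1: 04 ⊕ b9 = bd
byte 2: c7 ⊕ 88 = 4f
byte 3: 86 ⊕ a3 = 25
byte 4: 9f ⊕ ca = 55
byte 5: 1e ⊕ 0a = 14
byte 6: 5d ⊕ b9 = e4
byte 7: 9a ⊕ 88 = 12
byte 8: bd ⊕ a3 = 1e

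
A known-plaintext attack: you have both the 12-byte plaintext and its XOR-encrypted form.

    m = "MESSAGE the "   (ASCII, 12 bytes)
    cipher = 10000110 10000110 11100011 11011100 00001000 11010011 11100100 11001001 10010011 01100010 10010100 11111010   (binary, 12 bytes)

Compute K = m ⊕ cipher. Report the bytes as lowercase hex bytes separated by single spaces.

cb c3 b0 8f 49 94 a1 e9 e7 0a f1 da

Since cipher = m ⊕ K, XORing both sides with m gives K = m ⊕ cipher.
01001101 XOR 10000110 = 11001011
01000101 XOR 10000110 = 11000011
01010011 XOR 11100011 = 10110000
01010011 XOR 11011100 = 10001111
01000001 XOR 00001000 = 01001001
01000111 XOR 11010011 = 10010100
01000101 XOR 11100100 = 10100001
00100000 XOR 11001001 = 11101001
01110100 XOR 10010011 = 11100111
01101000 XOR 01100010 = 00001010
01100101 XOR 10010100 = 11110001
00100000 XOR 11111010 = 11011010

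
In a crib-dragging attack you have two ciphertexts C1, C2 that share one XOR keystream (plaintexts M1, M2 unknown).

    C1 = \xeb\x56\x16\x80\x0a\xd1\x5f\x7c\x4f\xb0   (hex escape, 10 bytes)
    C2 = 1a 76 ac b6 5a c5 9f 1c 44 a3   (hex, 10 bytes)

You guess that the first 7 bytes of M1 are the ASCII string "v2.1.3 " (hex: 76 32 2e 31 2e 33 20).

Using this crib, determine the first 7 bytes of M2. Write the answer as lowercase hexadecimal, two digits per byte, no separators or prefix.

First, C1 ⊕ C2 = (M1 ⊕ K) ⊕ (M2 ⊕ K) = M1 ⊕ M2, so the key drops out. Then M2 = (M1 ⊕ M2) ⊕ M1 over the first 7 bytes.
byte 0: (eb XOR 1a) XOR 76 = f1 XOR 76 = 87
byte 1: (56 XOR 76) XOR 32 = 20 XOR 32 = 12
byte 2: (16 XOR ac) XOR 2e = ba XOR 2e = 94
byte 3: (80 XOR b6) XOR 31 = 36 XOR 31 = 07
byte 4: (0a XOR 5a) XOR 2e = 50 XOR 2e = 7e
byte 5: (d1 XOR c5) XOR 33 = 14 XOR 33 = 27
byte 6: (5f XOR 9f) XOR 20 = c0 XOR 20 = e0

871294077e27e0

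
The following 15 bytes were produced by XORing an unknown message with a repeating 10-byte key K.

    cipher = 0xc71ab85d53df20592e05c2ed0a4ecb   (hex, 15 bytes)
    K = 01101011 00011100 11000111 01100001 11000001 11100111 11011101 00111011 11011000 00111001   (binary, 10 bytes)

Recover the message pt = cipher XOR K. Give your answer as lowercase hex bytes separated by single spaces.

The 10-byte key repeats, so the effective keystream is 6b 1c c7 61 c1 e7 dd 3b d8 39 6b 1c c7 61 c1.
byte 0: c7 ⊕ 6b = ac
byte 1: 1a ⊕ 1c = 06
byte 2: b8 ⊕ c7 = 7f
byte 3: 5d ⊕ 61 = 3c
byte 4: 53 ⊕ c1 = 92
byte 5: df ⊕ e7 = 38
byte 6: 20 ⊕ dd = fd
byte 7: 59 ⊕ 3b = 62
byte 8: 2e ⊕ d8 = f6
byte 9: 05 ⊕ 39 = 3c
byte 10: c2 ⊕ 6b = a9
byte 11: ed ⊕ 1c = f1
byte 12: 0a ⊕ c7 = cd
byte 13: 4e ⊕ 61 = 2f
byte 14: cb ⊕ c1 = 0a

ac 06 7f 3c 92 38 fd 62 f6 3c a9 f1 cd 2f 0a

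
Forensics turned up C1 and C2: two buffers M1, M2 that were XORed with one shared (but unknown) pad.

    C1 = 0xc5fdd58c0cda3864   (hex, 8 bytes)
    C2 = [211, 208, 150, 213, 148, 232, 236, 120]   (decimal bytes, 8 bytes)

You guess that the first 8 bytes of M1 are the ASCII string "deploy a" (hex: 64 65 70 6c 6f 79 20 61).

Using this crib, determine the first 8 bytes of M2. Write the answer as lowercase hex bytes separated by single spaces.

First, C1 ⊕ C2 = (M1 ⊕ K) ⊕ (M2 ⊕ K) = M1 ⊕ M2, so the key drops out. Then M2 = (M1 ⊕ M2) ⊕ M1 over the first 8 bytes.
byte 0: (c5 xor d3) xor 64 = 16 xor 64 = 72
byte 1: (fd xor d0) xor 65 = 2d xor 65 = 48
byte 2: (d5 xor 96) xor 70 = 43 xor 70 = 33
byte 3: (8c xor d5) xor 6c = 59 xor 6c = 35
byte 4: (0c xor 94) xor 6f = 98 xor 6f = f7
byte 5: (da xor e8) xor 79 = 32 xor 79 = 4b
byte 6: (38 xor ec) xor 20 = d4 xor 20 = f4
byte 7: (64 xor 78) xor 61 = 1c xor 61 = 7d

72 48 33 35 f7 4b f4 7d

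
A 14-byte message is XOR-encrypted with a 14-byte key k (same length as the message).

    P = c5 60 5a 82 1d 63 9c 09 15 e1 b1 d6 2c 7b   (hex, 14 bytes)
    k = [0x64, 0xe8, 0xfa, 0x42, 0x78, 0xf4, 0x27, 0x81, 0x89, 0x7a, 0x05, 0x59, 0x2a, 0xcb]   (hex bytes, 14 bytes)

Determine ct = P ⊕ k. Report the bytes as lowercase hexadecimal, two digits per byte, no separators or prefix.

a188a0c06597bb889c9bb48f06b0

XOR is its own inverse, so applying the key byte-wise gives the result directly.
c5 ⊕ 64 = a1
60 ⊕ e8 = 88
5a ⊕ fa = a0
82 ⊕ 42 = c0
1d ⊕ 78 = 65
63 ⊕ f4 = 97
9c ⊕ 27 = bb
09 ⊕ 81 = 88
15 ⊕ 89 = 9c
e1 ⊕ 7a = 9b
b1 ⊕ 05 = b4
d6 ⊕ 59 = 8f
2c ⊕ 2a = 06
7b ⊕ cb = b0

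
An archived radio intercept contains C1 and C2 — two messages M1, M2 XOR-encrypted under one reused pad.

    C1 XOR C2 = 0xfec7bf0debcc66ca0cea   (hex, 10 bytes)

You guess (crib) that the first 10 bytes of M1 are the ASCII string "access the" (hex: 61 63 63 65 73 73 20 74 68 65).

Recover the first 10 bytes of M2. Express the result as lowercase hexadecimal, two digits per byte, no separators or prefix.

9fa4dc6898bf46be648f

Since C1 ⊕ C2 = M1 ⊕ M2, XORing with the guessed M1 bytes yields the corresponding M2 bytes: M2 = (C1 ⊕ C2) ⊕ M1.
11111110 ⊕ 01100001 = 10011111
11000111 ⊕ 01100011 = 10100100
10111111 ⊕ 01100011 = 11011100
00001101 ⊕ 01100101 = 01101000
11101011 ⊕ 01110011 = 10011000
11001100 ⊕ 01110011 = 10111111
01100110 ⊕ 00100000 = 01000110
11001010 ⊕ 01110100 = 10111110
00001100 ⊕ 01101000 = 01100100
11101010 ⊕ 01100101 = 10001111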